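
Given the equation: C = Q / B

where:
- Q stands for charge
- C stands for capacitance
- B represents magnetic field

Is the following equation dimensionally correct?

No

Q (charge) has dimensions [I T].
C (capacitance) has dimensions [I^2 L^-2 M^-1 T^4].
B (magnetic field) has dimensions [I^-1 M T^-2].

Left side: [I^2 L^-2 M^-1 T^4]
Right side: [I^2 M^-1 T^3]

The two sides have different dimensions, so the equation is NOT dimensionally consistent.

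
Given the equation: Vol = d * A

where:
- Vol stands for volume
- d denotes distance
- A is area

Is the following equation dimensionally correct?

Yes

Vol (volume) has dimensions [L^3].
d (distance) has dimensions [L].
A (area) has dimensions [L^2].

Left side: [L^3]
Right side: [L^3]

Both sides have the same dimensions, so the equation is dimensionally consistent.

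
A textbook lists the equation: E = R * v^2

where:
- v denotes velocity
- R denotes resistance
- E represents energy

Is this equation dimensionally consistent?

No

v (velocity) has dimensions [L T^-1].
R (resistance) has dimensions [I^-2 L^2 M T^-3].
E (energy) has dimensions [L^2 M T^-2].

Left side: [L^2 M T^-2]
Right side: [I^-2 L^4 M T^-5]

The two sides have different dimensions, so the equation is NOT dimensionally consistent.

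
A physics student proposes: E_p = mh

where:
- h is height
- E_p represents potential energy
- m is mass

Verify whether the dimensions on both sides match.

No

h (height) has dimensions [L].
E_p (potential energy) has dimensions [L^2 M T^-2].
m (mass) has dimensions [M].

Left side: [L^2 M T^-2]
Right side: [L M]

The two sides have different dimensions, so the equation is NOT dimensionally consistent.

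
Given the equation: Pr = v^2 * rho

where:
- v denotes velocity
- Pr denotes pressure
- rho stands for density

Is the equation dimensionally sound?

Yes

v (velocity) has dimensions [L T^-1].
Pr (pressure) has dimensions [L^-1 M T^-2].
rho (density) has dimensions [L^-3 M].

Left side: [L^-1 M T^-2]
Right side: [L^-1 M T^-2]

Both sides have the same dimensions, so the equation is dimensionally consistent.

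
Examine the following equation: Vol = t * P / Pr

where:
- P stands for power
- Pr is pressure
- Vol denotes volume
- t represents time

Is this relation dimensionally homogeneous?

Yes

P (power) has dimensions [L^2 M T^-3].
Pr (pressure) has dimensions [L^-1 M T^-2].
Vol (volume) has dimensions [L^3].
t (time) has dimensions [T].

Left side: [L^3]
Right side: [L^3]

Both sides have the same dimensions, so the equation is dimensionally consistent.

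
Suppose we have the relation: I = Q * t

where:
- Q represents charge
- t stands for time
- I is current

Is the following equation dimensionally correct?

No

Q (charge) has dimensions [I T].
t (time) has dimensions [T].
I (current) has dimensions [I].

Left side: [I]
Right side: [I T^2]

The two sides have different dimensions, so the equation is NOT dimensionally consistent.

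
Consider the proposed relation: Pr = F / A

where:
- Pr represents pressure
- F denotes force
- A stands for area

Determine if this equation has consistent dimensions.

Yes

Pr (pressure) has dimensions [L^-1 M T^-2].
F (force) has dimensions [L M T^-2].
A (area) has dimensions [L^2].

Left side: [L^-1 M T^-2]
Right side: [L^-1 M T^-2]

Both sides have the same dimensions, so the equation is dimensionally consistent.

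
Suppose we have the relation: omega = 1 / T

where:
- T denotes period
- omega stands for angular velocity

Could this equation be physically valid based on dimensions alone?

Yes

T (period) has dimensions [T].
omega (angular velocity) has dimensions [T^-1].

Left side: [T^-1]
Right side: [T^-1]

Both sides have the same dimensions, so the equation is dimensionally consistent.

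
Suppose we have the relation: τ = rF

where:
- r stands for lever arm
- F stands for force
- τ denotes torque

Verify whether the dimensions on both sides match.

Yes

r (lever arm) has dimensions [L].
F (force) has dimensions [L M T^-2].
τ (torque) has dimensions [L^2 M T^-2].

Left side: [L^2 M T^-2]
Right side: [L^2 M T^-2]

Both sides have the same dimensions, so the equation is dimensionally consistent.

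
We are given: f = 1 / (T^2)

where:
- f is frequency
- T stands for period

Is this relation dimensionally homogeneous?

No

f (frequency) has dimensions [T^-1].
T (period) has dimensions [T].

Left side: [T^-1]
Right side: [T^-2]

The two sides have different dimensions, so the equation is NOT dimensionally consistent.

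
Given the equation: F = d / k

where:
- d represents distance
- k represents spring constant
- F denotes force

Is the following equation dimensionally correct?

No

d (distance) has dimensions [L].
k (spring constant) has dimensions [M T^-2].
F (force) has dimensions [L M T^-2].

Left side: [L M T^-2]
Right side: [L M^-1 T^2]

The two sides have different dimensions, so the equation is NOT dimensionally consistent.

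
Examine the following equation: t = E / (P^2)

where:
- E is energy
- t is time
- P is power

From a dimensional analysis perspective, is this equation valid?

No

E (energy) has dimensions [L^2 M T^-2].
t (time) has dimensions [T].
P (power) has dimensions [L^2 M T^-3].

Left side: [T]
Right side: [L^-2 M^-1 T^4]

The two sides have different dimensions, so the equation is NOT dimensionally consistent.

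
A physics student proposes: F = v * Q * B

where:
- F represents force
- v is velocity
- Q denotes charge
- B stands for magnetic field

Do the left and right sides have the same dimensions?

Yes

F (force) has dimensions [L M T^-2].
v (velocity) has dimensions [L T^-1].
Q (charge) has dimensions [I T].
B (magnetic field) has dimensions [I^-1 M T^-2].

Left side: [L M T^-2]
Right side: [L M T^-2]

Both sides have the same dimensions, so the equation is dimensionally consistent.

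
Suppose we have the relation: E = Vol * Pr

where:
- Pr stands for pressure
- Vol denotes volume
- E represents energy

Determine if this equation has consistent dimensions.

Yes

Pr (pressure) has dimensions [L^-1 M T^-2].
Vol (volume) has dimensions [L^3].
E (energy) has dimensions [L^2 M T^-2].

Left side: [L^2 M T^-2]
Right side: [L^2 M T^-2]

Both sides have the same dimensions, so the equation is dimensionally consistent.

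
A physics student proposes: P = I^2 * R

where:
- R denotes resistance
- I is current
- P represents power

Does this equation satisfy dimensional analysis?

Yes

R (resistance) has dimensions [I^-2 L^2 M T^-3].
I (current) has dimensions [I].
P (power) has dimensions [L^2 M T^-3].

Left side: [L^2 M T^-3]
Right side: [L^2 M T^-3]

Both sides have the same dimensions, so the equation is dimensionally consistent.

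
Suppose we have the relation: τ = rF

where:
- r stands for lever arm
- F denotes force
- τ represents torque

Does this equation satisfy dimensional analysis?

Yes

r (lever arm) has dimensions [L].
F (force) has dimensions [L M T^-2].
τ (torque) has dimensions [L^2 M T^-2].

Left side: [L^2 M T^-2]
Right side: [L^2 M T^-2]

Both sides have the same dimensions, so the equation is dimensionally consistent.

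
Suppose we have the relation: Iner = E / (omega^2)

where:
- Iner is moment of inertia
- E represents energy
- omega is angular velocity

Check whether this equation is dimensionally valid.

Yes

Iner (moment of inertia) has dimensions [L^2 M].
E (energy) has dimensions [L^2 M T^-2].
omega (angular velocity) has dimensions [T^-1].

Left side: [L^2 M]
Right side: [L^2 M]

Both sides have the same dimensions, so the equation is dimensionally consistent.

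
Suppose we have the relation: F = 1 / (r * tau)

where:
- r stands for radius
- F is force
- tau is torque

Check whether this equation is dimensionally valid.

No

r (radius) has dimensions [L].
F (force) has dimensions [L M T^-2].
tau (torque) has dimensions [L^2 M T^-2].

Left side: [L M T^-2]
Right side: [L^-3 M^-1 T^2]

The two sides have different dimensions, so the equation is NOT dimensionally consistent.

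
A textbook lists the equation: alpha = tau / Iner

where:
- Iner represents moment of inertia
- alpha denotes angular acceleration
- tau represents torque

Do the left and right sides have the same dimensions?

Yes

Iner (moment of inertia) has dimensions [L^2 M].
alpha (angular acceleration) has dimensions [T^-2].
tau (torque) has dimensions [L^2 M T^-2].

Left side: [T^-2]
Right side: [T^-2]

Both sides have the same dimensions, so the equation is dimensionally consistent.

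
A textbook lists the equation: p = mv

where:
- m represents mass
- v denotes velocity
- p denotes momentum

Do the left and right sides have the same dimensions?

Yes

m (mass) has dimensions [M].
v (velocity) has dimensions [L T^-1].
p (momentum) has dimensions [L M T^-1].

Left side: [L M T^-1]
Right side: [L M T^-1]

Both sides have the same dimensions, so the equation is dimensionally consistent.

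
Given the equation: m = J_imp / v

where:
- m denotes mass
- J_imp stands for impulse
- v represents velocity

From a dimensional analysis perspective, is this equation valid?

Yes

m (mass) has dimensions [M].
J_imp (impulse) has dimensions [L M T^-1].
v (velocity) has dimensions [L T^-1].

Left side: [M]
Right side: [M]

Both sides have the same dimensions, so the equation is dimensionally consistent.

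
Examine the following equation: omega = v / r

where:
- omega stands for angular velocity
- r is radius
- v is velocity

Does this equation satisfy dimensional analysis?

Yes

omega (angular velocity) has dimensions [T^-1].
r (radius) has dimensions [L].
v (velocity) has dimensions [L T^-1].

Left side: [T^-1]
Right side: [T^-1]

Both sides have the same dimensions, so the equation is dimensionally consistent.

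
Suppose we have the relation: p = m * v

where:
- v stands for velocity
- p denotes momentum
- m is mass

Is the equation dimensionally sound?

Yes

v (velocity) has dimensions [L T^-1].
p (momentum) has dimensions [L M T^-1].
m (mass) has dimensions [M].

Left side: [L M T^-1]
Right side: [L M T^-1]

Both sides have the same dimensions, so the equation is dimensionally consistent.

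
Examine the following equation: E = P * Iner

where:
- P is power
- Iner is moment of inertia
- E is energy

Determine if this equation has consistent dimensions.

No

P (power) has dimensions [L^2 M T^-3].
Iner (moment of inertia) has dimensions [L^2 M].
E (energy) has dimensions [L^2 M T^-2].

Left side: [L^2 M T^-2]
Right side: [L^4 M^2 T^-3]

The two sides have different dimensions, so the equation is NOT dimensionally consistent.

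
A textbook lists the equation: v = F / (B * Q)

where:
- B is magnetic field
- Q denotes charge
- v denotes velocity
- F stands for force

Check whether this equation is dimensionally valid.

Yes

B (magnetic field) has dimensions [I^-1 M T^-2].
Q (charge) has dimensions [I T].
v (velocity) has dimensions [L T^-1].
F (force) has dimensions [L M T^-2].

Left side: [L T^-1]
Right side: [L T^-1]

Both sides have the same dimensions, so the equation is dimensionally consistent.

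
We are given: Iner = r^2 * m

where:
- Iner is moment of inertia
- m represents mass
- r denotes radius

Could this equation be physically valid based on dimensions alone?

Yes

Iner (moment of inertia) has dimensions [L^2 M].
m (mass) has dimensions [M].
r (radius) has dimensions [L].

Left side: [L^2 M]
Right side: [L^2 M]

Both sides have the same dimensions, so the equation is dimensionally consistent.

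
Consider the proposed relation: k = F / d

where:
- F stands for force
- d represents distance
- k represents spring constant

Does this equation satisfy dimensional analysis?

Yes

F (force) has dimensions [L M T^-2].
d (distance) has dimensions [L].
k (spring constant) has dimensions [M T^-2].

Left side: [M T^-2]
Right side: [M T^-2]

Both sides have the same dimensions, so the equation is dimensionally consistent.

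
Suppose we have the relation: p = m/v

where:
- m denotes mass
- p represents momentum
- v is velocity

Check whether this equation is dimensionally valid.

No

m (mass) has dimensions [M].
p (momentum) has dimensions [L M T^-1].
v (velocity) has dimensions [L T^-1].

Left side: [L M T^-1]
Right side: [L^-1 M T]

The two sides have different dimensions, so the equation is NOT dimensionally consistent.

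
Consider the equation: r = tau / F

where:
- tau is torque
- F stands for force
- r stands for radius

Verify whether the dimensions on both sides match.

Yes

tau (torque) has dimensions [L^2 M T^-2].
F (force) has dimensions [L M T^-2].
r (radius) has dimensions [L].

Left side: [L]
Right side: [L]

Both sides have the same dimensions, so the equation is dimensionally consistent.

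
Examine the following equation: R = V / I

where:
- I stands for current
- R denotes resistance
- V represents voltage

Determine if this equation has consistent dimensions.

Yes

I (current) has dimensions [I].
R (resistance) has dimensions [I^-2 L^2 M T^-3].
V (voltage) has dimensions [I^-1 L^2 M T^-3].

Left side: [I^-2 L^2 M T^-3]
Right side: [I^-2 L^2 M T^-3]

Both sides have the same dimensions, so the equation is dimensionally consistent.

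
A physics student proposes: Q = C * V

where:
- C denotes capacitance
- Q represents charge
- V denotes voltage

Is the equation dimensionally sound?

Yes

C (capacitance) has dimensions [I^2 L^-2 M^-1 T^4].
Q (charge) has dimensions [I T].
V (voltage) has dimensions [I^-1 L^2 M T^-3].

Left side: [I T]
Right side: [I T]

Both sides have the same dimensions, so the equation is dimensionally consistent.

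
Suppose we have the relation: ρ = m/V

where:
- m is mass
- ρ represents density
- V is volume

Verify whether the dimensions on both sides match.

Yes

m (mass) has dimensions [M].
ρ (density) has dimensions [L^-3 M].
V (volume) has dimensions [L^3].

Left side: [L^-3 M]
Right side: [L^-3 M]

Both sides have the same dimensions, so the equation is dimensionally consistent.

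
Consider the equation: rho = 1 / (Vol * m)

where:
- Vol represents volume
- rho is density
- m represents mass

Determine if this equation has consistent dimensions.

No

Vol (volume) has dimensions [L^3].
rho (density) has dimensions [L^-3 M].
m (mass) has dimensions [M].

Left side: [L^-3 M]
Right side: [L^-3 M^-1]

The two sides have different dimensions, so the equation is NOT dimensionally consistent.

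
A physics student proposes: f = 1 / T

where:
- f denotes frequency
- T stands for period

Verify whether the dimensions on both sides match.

Yes

f (frequency) has dimensions [T^-1].
T (period) has dimensions [T].

Left side: [T^-1]
Right side: [T^-1]

Both sides have the same dimensions, so the equation is dimensionally consistent.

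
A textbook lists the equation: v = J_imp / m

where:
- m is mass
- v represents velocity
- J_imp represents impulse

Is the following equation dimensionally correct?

Yes

m (mass) has dimensions [M].
v (velocity) has dimensions [L T^-1].
J_imp (impulse) has dimensions [L M T^-1].

Left side: [L T^-1]
Right side: [L T^-1]

Both sides have the same dimensions, so the equation is dimensionally consistent.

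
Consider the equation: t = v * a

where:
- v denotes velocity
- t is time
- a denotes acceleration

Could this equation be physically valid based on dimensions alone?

No

v (velocity) has dimensions [L T^-1].
t (time) has dimensions [T].
a (acceleration) has dimensions [L T^-2].

Left side: [T]
Right side: [L^2 T^-3]

The two sides have different dimensions, so the equation is NOT dimensionally consistent.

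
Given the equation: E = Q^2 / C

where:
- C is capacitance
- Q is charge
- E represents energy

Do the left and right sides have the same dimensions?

Yes

C (capacitance) has dimensions [I^2 L^-2 M^-1 T^4].
Q (charge) has dimensions [I T].
E (energy) has dimensions [L^2 M T^-2].

Left side: [L^2 M T^-2]
Right side: [L^2 M T^-2]

Both sides have the same dimensions, so the equation is dimensionally consistent.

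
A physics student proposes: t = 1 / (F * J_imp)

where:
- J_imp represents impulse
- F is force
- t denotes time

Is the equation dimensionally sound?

No

J_imp (impulse) has dimensions [L M T^-1].
F (force) has dimensions [L M T^-2].
t (time) has dimensions [T].

Left side: [T]
Right side: [L^-2 M^-2 T^3]

The two sides have different dimensions, so the equation is NOT dimensionally consistent.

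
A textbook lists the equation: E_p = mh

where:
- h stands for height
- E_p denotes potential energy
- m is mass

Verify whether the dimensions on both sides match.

No

h (height) has dimensions [L].
E_p (potential energy) has dimensions [L^2 M T^-2].
m (mass) has dimensions [M].

Left side: [L^2 M T^-2]
Right side: [L M]

The two sides have different dimensions, so the equation is NOT dimensionally consistent.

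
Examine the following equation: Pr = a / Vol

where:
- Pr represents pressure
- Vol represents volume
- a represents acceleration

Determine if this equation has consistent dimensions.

No

Pr (pressure) has dimensions [L^-1 M T^-2].
Vol (volume) has dimensions [L^3].
a (acceleration) has dimensions [L T^-2].

Left side: [L^-1 M T^-2]
Right side: [L^-2 T^-2]

The two sides have different dimensions, so the equation is NOT dimensionally consistent.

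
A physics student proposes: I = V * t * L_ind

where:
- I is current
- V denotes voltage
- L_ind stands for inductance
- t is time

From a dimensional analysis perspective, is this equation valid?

No

I (current) has dimensions [I].
V (voltage) has dimensions [I^-1 L^2 M T^-3].
L_ind (inductance) has dimensions [I^-2 L^2 M T^-2].
t (time) has dimensions [T].

Left side: [I]
Right side: [I^-3 L^4 M^2 T^-4]

The two sides have different dimensions, so the equation is NOT dimensionally consistent.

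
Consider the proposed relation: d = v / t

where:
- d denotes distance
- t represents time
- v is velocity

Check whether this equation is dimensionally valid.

No

d (distance) has dimensions [L].
t (time) has dimensions [T].
v (velocity) has dimensions [L T^-1].

Left side: [L]
Right side: [L T^-2]

The two sides have different dimensions, so the equation is NOT dimensionally consistent.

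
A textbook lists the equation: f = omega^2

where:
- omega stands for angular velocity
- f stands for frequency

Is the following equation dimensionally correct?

No

omega (angular velocity) has dimensions [T^-1].
f (frequency) has dimensions [T^-1].

Left side: [T^-1]
Right side: [T^-2]

The two sides have different dimensions, so the equation is NOT dimensionally consistent.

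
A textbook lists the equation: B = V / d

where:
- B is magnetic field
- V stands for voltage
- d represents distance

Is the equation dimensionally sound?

No

B (magnetic field) has dimensions [I^-1 M T^-2].
V (voltage) has dimensions [I^-1 L^2 M T^-3].
d (distance) has dimensions [L].

Left side: [I^-1 M T^-2]
Right side: [I^-1 L M T^-3]

The two sides have different dimensions, so the equation is NOT dimensionally consistent.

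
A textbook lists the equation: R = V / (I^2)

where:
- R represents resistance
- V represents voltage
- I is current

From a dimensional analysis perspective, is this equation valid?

No

R (resistance) has dimensions [I^-2 L^2 M T^-3].
V (voltage) has dimensions [I^-1 L^2 M T^-3].
I (current) has dimensions [I].

Left side: [I^-2 L^2 M T^-3]
Right side: [I^-3 L^2 M T^-3]

The two sides have different dimensions, so the equation is NOT dimensionally consistent.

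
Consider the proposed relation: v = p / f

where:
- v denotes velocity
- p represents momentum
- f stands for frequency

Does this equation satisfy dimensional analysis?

No

v (velocity) has dimensions [L T^-1].
p (momentum) has dimensions [L M T^-1].
f (frequency) has dimensions [T^-1].

Left side: [L T^-1]
Right side: [L M]

The two sides have different dimensions, so the equation is NOT dimensionally consistent.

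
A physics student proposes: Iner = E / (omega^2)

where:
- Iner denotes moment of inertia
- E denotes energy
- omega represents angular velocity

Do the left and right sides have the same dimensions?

Yes

Iner (moment of inertia) has dimensions [L^2 M].
E (energy) has dimensions [L^2 M T^-2].
omega (angular velocity) has dimensions [T^-1].

Left side: [L^2 M]
Right side: [L^2 M]

Both sides have the same dimensions, so the equation is dimensionally consistent.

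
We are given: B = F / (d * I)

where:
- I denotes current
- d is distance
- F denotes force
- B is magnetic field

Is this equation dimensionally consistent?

Yes

I (current) has dimensions [I].
d (distance) has dimensions [L].
F (force) has dimensions [L M T^-2].
B (magnetic field) has dimensions [I^-1 M T^-2].

Left side: [I^-1 M T^-2]
Right side: [I^-1 M T^-2]

Both sides have the same dimensions, so the equation is dimensionally consistent.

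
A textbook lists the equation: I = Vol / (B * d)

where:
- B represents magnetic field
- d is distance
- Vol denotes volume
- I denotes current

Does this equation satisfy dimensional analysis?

No

B (magnetic field) has dimensions [I^-1 M T^-2].
d (distance) has dimensions [L].
Vol (volume) has dimensions [L^3].
I (current) has dimensions [I].

Left side: [I]
Right side: [I L^2 M^-1 T^2]

The two sides have different dimensions, so the equation is NOT dimensionally consistent.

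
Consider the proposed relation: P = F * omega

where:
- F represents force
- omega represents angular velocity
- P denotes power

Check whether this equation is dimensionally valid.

No

F (force) has dimensions [L M T^-2].
omega (angular velocity) has dimensions [T^-1].
P (power) has dimensions [L^2 M T^-3].

Left side: [L^2 M T^-3]
Right side: [L M T^-3]

The two sides have different dimensions, so the equation is NOT dimensionally consistent.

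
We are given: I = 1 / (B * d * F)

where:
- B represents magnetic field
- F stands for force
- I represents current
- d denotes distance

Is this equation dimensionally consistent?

No

B (magnetic field) has dimensions [I^-1 M T^-2].
F (force) has dimensions [L M T^-2].
I (current) has dimensions [I].
d (distance) has dimensions [L].

Left side: [I]
Right side: [I L^-2 M^-2 T^4]

The two sides have different dimensions, so the equation is NOT dimensionally consistent.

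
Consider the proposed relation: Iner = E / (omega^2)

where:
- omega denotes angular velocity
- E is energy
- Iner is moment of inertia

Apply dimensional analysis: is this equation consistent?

Yes

omega (angular velocity) has dimensions [T^-1].
E (energy) has dimensions [L^2 M T^-2].
Iner (moment of inertia) has dimensions [L^2 M].

Left side: [L^2 M]
Right side: [L^2 M]

Both sides have the same dimensions, so the equation is dimensionally consistent.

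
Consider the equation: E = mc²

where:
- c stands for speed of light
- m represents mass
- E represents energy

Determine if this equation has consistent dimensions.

Yes

c (speed of light) has dimensions [L T^-1].
m (mass) has dimensions [M].
E (energy) has dimensions [L^2 M T^-2].

Left side: [L^2 M T^-2]
Right side: [L^2 M T^-2]

Both sides have the same dimensions, so the equation is dimensionally consistent.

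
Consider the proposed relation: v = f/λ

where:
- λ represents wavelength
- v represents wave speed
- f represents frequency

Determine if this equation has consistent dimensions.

No

λ (wavelength) has dimensions [L].
v (wave speed) has dimensions [L T^-1].
f (frequency) has dimensions [T^-1].

Left side: [L T^-1]
Right side: [L^-1 T^-1]

The two sides have different dimensions, so the equation is NOT dimensionally consistent.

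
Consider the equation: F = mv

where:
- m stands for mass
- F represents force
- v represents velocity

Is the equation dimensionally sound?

No

m (mass) has dimensions [M].
F (force) has dimensions [L M T^-2].
v (velocity) has dimensions [L T^-1].

Left side: [L M T^-2]
Right side: [L M T^-1]

The two sides have different dimensions, so the equation is NOT dimensionally consistent.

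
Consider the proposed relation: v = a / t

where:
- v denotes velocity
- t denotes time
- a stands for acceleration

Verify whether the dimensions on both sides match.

No

v (velocity) has dimensions [L T^-1].
t (time) has dimensions [T].
a (acceleration) has dimensions [L T^-2].

Left side: [L T^-1]
Right side: [L T^-3]

The two sides have different dimensions, so the equation is NOT dimensionally consistent.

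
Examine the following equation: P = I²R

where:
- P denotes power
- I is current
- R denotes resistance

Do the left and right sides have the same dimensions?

Yes

P (power) has dimensions [L^2 M T^-3].
I (current) has dimensions [I].
R (resistance) has dimensions [I^-2 L^2 M T^-3].

Left side: [L^2 M T^-3]
Right side: [L^2 M T^-3]

Both sides have the same dimensions, so the equation is dimensionally consistent.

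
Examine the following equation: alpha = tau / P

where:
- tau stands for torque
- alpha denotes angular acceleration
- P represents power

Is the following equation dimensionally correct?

No

tau (torque) has dimensions [L^2 M T^-2].
alpha (angular acceleration) has dimensions [T^-2].
P (power) has dimensions [L^2 M T^-3].

Left side: [T^-2]
Right side: [T]

The two sides have different dimensions, so the equation is NOT dimensionally consistent.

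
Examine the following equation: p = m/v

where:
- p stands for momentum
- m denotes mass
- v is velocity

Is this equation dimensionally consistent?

No

p (momentum) has dimensions [L M T^-1].
m (mass) has dimensions [M].
v (velocity) has dimensions [L T^-1].

Left side: [L M T^-1]
Right side: [L^-1 M T]

The two sides have different dimensions, so the equation is NOT dimensionally consistent.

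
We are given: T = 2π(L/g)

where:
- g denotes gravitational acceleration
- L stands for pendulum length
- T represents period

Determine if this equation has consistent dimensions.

No

g (gravitational acceleration) has dimensions [L T^-2].
L (pendulum length) has dimensions [L].
T (period) has dimensions [T].

Left side: [T]
Right side: [T^2]

The two sides have different dimensions, so the equation is NOT dimensionally consistent.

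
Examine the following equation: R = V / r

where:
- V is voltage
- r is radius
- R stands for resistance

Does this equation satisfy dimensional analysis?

No

V (voltage) has dimensions [I^-1 L^2 M T^-3].
r (radius) has dimensions [L].
R (resistance) has dimensions [I^-2 L^2 M T^-3].

Left side: [I^-2 L^2 M T^-3]
Right side: [I^-1 L M T^-3]

The two sides have different dimensions, so the equation is NOT dimensionally consistent.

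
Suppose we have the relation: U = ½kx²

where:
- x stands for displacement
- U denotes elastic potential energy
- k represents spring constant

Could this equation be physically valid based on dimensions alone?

Yes

x (displacement) has dimensions [L].
U (elastic potential energy) has dimensions [L^2 M T^-2].
k (spring constant) has dimensions [M T^-2].

Left side: [L^2 M T^-2]
Right side: [L^2 M T^-2]

Both sides have the same dimensions, so the equation is dimensionally consistent.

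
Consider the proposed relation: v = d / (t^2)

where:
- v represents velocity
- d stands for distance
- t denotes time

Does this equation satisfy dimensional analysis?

No

v (velocity) has dimensions [L T^-1].
d (distance) has dimensions [L].
t (time) has dimensions [T].

Left side: [L T^-1]
Right side: [L T^-2]

The two sides have different dimensions, so the equation is NOT dimensionally consistent.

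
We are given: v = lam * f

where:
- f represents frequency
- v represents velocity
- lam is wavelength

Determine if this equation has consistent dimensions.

Yes

f (frequency) has dimensions [T^-1].
v (velocity) has dimensions [L T^-1].
lam (wavelength) has dimensions [L].

Left side: [L T^-1]
Right side: [L T^-1]

Both sides have the same dimensions, so the equation is dimensionally consistent.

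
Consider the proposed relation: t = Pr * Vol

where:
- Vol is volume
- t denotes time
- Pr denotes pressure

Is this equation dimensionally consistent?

No

Vol (volume) has dimensions [L^3].
t (time) has dimensions [T].
Pr (pressure) has dimensions [L^-1 M T^-2].

Left side: [T]
Right side: [L^2 M T^-2]

The two sides have different dimensions, so the equation is NOT dimensionally consistent.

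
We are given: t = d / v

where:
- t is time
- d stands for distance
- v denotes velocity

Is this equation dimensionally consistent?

Yes

t (time) has dimensions [T].
d (distance) has dimensions [L].
v (velocity) has dimensions [L T^-1].

Left side: [T]
Right side: [T]

Both sides have the same dimensions, so the equation is dimensionally consistent.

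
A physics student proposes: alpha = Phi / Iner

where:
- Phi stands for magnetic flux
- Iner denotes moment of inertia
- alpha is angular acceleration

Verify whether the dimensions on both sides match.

No

Phi (magnetic flux) has dimensions [I^-1 L^2 M T^-2].
Iner (moment of inertia) has dimensions [L^2 M].
alpha (angular acceleration) has dimensions [T^-2].

Left side: [T^-2]
Right side: [I^-1 T^-2]

The two sides have different dimensions, so the equation is NOT dimensionally consistent.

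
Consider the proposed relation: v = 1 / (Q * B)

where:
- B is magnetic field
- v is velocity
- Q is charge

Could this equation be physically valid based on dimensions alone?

No

B (magnetic field) has dimensions [I^-1 M T^-2].
v (velocity) has dimensions [L T^-1].
Q (charge) has dimensions [I T].

Left side: [L T^-1]
Right side: [M^-1 T]

The two sides have different dimensions, so the equation is NOT dimensionally consistent.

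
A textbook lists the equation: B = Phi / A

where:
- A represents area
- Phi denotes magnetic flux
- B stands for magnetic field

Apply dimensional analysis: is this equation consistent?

Yes

A (area) has dimensions [L^2].
Phi (magnetic flux) has dimensions [I^-1 L^2 M T^-2].
B (magnetic field) has dimensions [I^-1 M T^-2].

Left side: [I^-1 M T^-2]
Right side: [I^-1 M T^-2]

Both sides have the same dimensions, so the equation is dimensionally consistent.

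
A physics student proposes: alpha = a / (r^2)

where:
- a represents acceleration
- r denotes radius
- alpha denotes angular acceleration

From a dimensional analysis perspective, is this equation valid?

No

a (acceleration) has dimensions [L T^-2].
r (radius) has dimensions [L].
alpha (angular acceleration) has dimensions [T^-2].

Left side: [T^-2]
Right side: [L^-1 T^-2]

The two sides have different dimensions, so the equation is NOT dimensionally consistent.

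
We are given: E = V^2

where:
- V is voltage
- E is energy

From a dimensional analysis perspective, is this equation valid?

No

V (voltage) has dimensions [I^-1 L^2 M T^-3].
E (energy) has dimensions [L^2 M T^-2].

Left side: [L^2 M T^-2]
Right side: [I^-2 L^4 M^2 T^-6]

The two sides have different dimensions, so the equation is NOT dimensionally consistent.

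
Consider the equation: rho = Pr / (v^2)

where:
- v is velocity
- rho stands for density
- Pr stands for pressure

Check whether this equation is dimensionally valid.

Yes

v (velocity) has dimensions [L T^-1].
rho (density) has dimensions [L^-3 M].
Pr (pressure) has dimensions [L^-1 M T^-2].

Left side: [L^-3 M]
Right side: [L^-3 M]

Both sides have the same dimensions, so the equation is dimensionally consistent.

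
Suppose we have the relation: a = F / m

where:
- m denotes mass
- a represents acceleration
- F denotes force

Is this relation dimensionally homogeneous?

Yes

m (mass) has dimensions [M].
a (acceleration) has dimensions [L T^-2].
F (force) has dimensions [L M T^-2].

Left side: [L T^-2]
Right side: [L T^-2]

Both sides have the same dimensions, so the equation is dimensionally consistent.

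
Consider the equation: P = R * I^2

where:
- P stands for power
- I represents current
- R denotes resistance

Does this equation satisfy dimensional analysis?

Yes

P (power) has dimensions [L^2 M T^-3].
I (current) has dimensions [I].
R (resistance) has dimensions [I^-2 L^2 M T^-3].

Left side: [L^2 M T^-3]
Right side: [L^2 M T^-3]

Both sides have the same dimensions, so the equation is dimensionally consistent.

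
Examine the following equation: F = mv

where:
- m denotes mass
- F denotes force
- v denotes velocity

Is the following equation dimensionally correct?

No

m (mass) has dimensions [M].
F (force) has dimensions [L M T^-2].
v (velocity) has dimensions [L T^-1].

Left side: [L M T^-2]
Right side: [L M T^-1]

The two sides have different dimensions, so the equation is NOT dimensionally consistent.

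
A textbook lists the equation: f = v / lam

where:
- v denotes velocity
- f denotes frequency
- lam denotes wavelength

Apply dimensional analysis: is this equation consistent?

Yes

v (velocity) has dimensions [L T^-1].
f (frequency) has dimensions [T^-1].
lam (wavelength) has dimensions [L].

Left side: [T^-1]
Right side: [T^-1]

Both sides have the same dimensions, so the equation is dimensionally consistent.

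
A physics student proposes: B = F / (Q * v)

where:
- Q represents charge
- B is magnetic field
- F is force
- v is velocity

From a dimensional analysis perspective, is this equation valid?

Yes

Q (charge) has dimensions [I T].
B (magnetic field) has dimensions [I^-1 M T^-2].
F (force) has dimensions [L M T^-2].
v (velocity) has dimensions [L T^-1].

Left side: [I^-1 M T^-2]
Right side: [I^-1 M T^-2]

Both sides have the same dimensions, so the equation is dimensionally consistent.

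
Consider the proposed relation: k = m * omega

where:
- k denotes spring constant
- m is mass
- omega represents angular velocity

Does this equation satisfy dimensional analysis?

No

k (spring constant) has dimensions [M T^-2].
m (mass) has dimensions [M].
omega (angular velocity) has dimensions [T^-1].

Left side: [M T^-2]
Right side: [M T^-1]

The two sides have different dimensions, so the equation is NOT dimensionally consistent.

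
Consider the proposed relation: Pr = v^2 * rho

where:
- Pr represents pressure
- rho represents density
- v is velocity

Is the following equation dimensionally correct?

Yes

Pr (pressure) has dimensions [L^-1 M T^-2].
rho (density) has dimensions [L^-3 M].
v (velocity) has dimensions [L T^-1].

Left side: [L^-1 M T^-2]
Right side: [L^-1 M T^-2]

Both sides have the same dimensions, so the equation is dimensionally consistent.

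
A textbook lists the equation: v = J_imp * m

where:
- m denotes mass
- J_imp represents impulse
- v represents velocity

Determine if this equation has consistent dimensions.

No

m (mass) has dimensions [M].
J_imp (impulse) has dimensions [L M T^-1].
v (velocity) has dimensions [L T^-1].

Left side: [L T^-1]
Right side: [L M^2 T^-1]

The two sides have different dimensions, so the equation is NOT dimensionally consistent.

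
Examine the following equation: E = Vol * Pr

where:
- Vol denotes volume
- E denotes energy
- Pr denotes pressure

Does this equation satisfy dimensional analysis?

Yes

Vol (volume) has dimensions [L^3].
E (energy) has dimensions [L^2 M T^-2].
Pr (pressure) has dimensions [L^-1 M T^-2].

Left side: [L^2 M T^-2]
Right side: [L^2 M T^-2]

Both sides have the same dimensions, so the equation is dimensionally consistent.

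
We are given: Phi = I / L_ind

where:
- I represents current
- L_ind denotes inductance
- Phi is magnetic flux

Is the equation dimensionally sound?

No

I (current) has dimensions [I].
L_ind (inductance) has dimensions [I^-2 L^2 M T^-2].
Phi (magnetic flux) has dimensions [I^-1 L^2 M T^-2].

Left side: [I^-1 L^2 M T^-2]
Right side: [I^3 L^-2 M^-1 T^2]

The two sides have different dimensions, so the equation is NOT dimensionally consistent.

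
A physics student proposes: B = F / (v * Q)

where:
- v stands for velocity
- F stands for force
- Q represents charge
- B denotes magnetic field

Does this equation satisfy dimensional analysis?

Yes

v (velocity) has dimensions [L T^-1].
F (force) has dimensions [L M T^-2].
Q (charge) has dimensions [I T].
B (magnetic field) has dimensions [I^-1 M T^-2].

Left side: [I^-1 M T^-2]
Right side: [I^-1 M T^-2]

Both sides have the same dimensions, so the equation is dimensionally consistent.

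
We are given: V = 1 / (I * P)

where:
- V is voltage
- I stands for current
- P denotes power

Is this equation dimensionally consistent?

No

V (voltage) has dimensions [I^-1 L^2 M T^-3].
I (current) has dimensions [I].
P (power) has dimensions [L^2 M T^-3].

Left side: [I^-1 L^2 M T^-3]
Right side: [I^-1 L^-2 M^-1 T^3]

The two sides have different dimensions, so the equation is NOT dimensionally consistent.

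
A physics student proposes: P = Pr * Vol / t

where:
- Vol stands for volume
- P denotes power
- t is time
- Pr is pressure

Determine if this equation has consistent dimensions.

Yes

Vol (volume) has dimensions [L^3].
P (power) has dimensions [L^2 M T^-3].
t (time) has dimensions [T].
Pr (pressure) has dimensions [L^-1 M T^-2].

Left side: [L^2 M T^-3]
Right side: [L^2 M T^-3]

Both sides have the same dimensions, so the equation is dimensionally consistent.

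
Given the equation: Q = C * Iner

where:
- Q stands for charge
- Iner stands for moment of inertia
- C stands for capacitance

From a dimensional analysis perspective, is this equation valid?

No

Q (charge) has dimensions [I T].
Iner (moment of inertia) has dimensions [L^2 M].
C (capacitance) has dimensions [I^2 L^-2 M^-1 T^4].

Left side: [I T]
Right side: [I^2 T^4]

The two sides have different dimensions, so the equation is NOT dimensionally consistent.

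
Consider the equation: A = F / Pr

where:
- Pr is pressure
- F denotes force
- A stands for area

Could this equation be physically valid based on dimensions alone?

Yes

Pr (pressure) has dimensions [L^-1 M T^-2].
F (force) has dimensions [L M T^-2].
A (area) has dimensions [L^2].

Left side: [L^2]
Right side: [L^2]

Both sides have the same dimensions, so the equation is dimensionally consistent.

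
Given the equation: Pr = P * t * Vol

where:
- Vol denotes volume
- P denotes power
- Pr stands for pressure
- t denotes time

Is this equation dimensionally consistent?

No

Vol (volume) has dimensions [L^3].
P (power) has dimensions [L^2 M T^-3].
Pr (pressure) has dimensions [L^-1 M T^-2].
t (time) has dimensions [T].

Left side: [L^-1 M T^-2]
Right side: [L^5 M T^-2]

The two sides have different dimensions, so the equation is NOT dimensionally consistent.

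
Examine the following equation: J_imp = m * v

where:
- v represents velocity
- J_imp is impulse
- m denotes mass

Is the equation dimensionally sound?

Yes

v (velocity) has dimensions [L T^-1].
J_imp (impulse) has dimensions [L M T^-1].
m (mass) has dimensions [M].

Left side: [L M T^-1]
Right side: [L M T^-1]

Both sides have the same dimensions, so the equation is dimensionally consistent.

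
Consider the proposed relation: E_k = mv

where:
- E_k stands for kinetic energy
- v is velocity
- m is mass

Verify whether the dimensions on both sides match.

No

E_k (kinetic energy) has dimensions [L^2 M T^-2].
v (velocity) has dimensions [L T^-1].
m (mass) has dimensions [M].

Left side: [L^2 M T^-2]
Right side: [L M T^-1]

The two sides have different dimensions, so the equation is NOT dimensionally consistent.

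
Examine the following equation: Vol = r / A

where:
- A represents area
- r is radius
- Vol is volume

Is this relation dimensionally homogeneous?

No

A (area) has dimensions [L^2].
r (radius) has dimensions [L].
Vol (volume) has dimensions [L^3].

Left side: [L^3]
Right side: [L^-1]

The two sides have different dimensions, so the equation is NOT dimensionally consistent.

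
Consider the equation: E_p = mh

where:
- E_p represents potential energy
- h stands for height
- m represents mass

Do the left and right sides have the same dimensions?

No

E_p (potential energy) has dimensions [L^2 M T^-2].
h (height) has dimensions [L].
m (mass) has dimensions [M].

Left side: [L^2 M T^-2]
Right side: [L M]

The two sides have different dimensions, so the equation is NOT dimensionally consistent.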